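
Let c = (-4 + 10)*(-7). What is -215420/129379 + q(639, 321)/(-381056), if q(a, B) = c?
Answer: -41040824801/24650322112 ≈ -1.6649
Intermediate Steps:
c = -42 (c = 6*(-7) = -42)
q(a, B) = -42
-215420/129379 + q(639, 321)/(-381056) = -215420/129379 - 42/(-381056) = -215420*1/129379 - 42*(-1/381056) = -215420/129379 + 21/190528 = -41040824801/24650322112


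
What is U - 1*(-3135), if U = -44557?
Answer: -41422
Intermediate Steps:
U - 1*(-3135) = -44557 - 1*(-3135) = -44557 + 3135 = -41422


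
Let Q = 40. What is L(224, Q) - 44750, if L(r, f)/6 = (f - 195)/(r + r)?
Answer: -10024465/224 ≈ -44752.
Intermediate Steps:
L(r, f) = 3*(-195 + f)/r (L(r, f) = 6*((f - 195)/(r + r)) = 6*((-195 + f)/((2*r))) = 6*((-195 + f)*(1/(2*r))) = 6*((-195 + f)/(2*r)) = 3*(-195 + f)/r)
L(224, Q) - 44750 = 3*(-195 + 40)/224 - 44750 = 3*(1/224)*(-155) - 44750 = -465/224 - 44750 = -10024465/224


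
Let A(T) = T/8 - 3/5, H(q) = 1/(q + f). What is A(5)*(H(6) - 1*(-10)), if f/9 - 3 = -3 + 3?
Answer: 331/1320 ≈ 0.25076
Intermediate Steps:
f = 27 (f = 27 + 9*(-3 + 3) = 27 + 9*0 = 27 + 0 = 27)
H(q) = 1/(27 + q) (H(q) = 1/(q + 27) = 1/(27 + q))
A(T) = -⅗ + T/8 (A(T) = T*(⅛) - 3*⅕ = T/8 - ⅗ = -⅗ + T/8)
A(5)*(H(6) - 1*(-10)) = (-⅗ + (⅛)*5)*(1/(27 + 6) - 1*(-10)) = (-⅗ + 5/8)*(1/33 + 10) = (1/33 + 10)/40 = (1/40)*(331/33) = 331/1320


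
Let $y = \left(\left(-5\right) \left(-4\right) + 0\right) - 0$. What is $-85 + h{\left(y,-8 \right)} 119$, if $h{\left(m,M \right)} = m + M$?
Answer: $1343$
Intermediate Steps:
$y = 20$ ($y = \left(20 + 0\right) + 0 = 20 + 0 = 20$)
$h{\left(m,M \right)} = M + m$
$-85 + h{\left(y,-8 \right)} 119 = -85 + \left(-8 + 20\right) 119 = -85 + 12 \cdot 119 = -85 + 1428 = 1343$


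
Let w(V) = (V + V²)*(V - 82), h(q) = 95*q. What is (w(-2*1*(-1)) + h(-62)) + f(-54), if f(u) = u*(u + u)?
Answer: -538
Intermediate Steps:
w(V) = (-82 + V)*(V + V²) (w(V) = (V + V²)*(-82 + V) = (-82 + V)*(V + V²))
f(u) = 2*u² (f(u) = u*(2*u) = 2*u²)
(w(-2*1*(-1)) + h(-62)) + f(-54) = ((-2*1*(-1))*(-82 + (-2*1*(-1))² - 81*(-2*1)*(-1)) + 95*(-62)) + 2*(-54)² = ((-2*(-1))*(-82 + (-2*(-1))² - (-162)*(-1)) - 5890) + 2*2916 = (2*(-82 + 2² - 81*2) - 5890) + 5832 = (2*(-82 + 4 - 162) - 5890) + 5832 = (2*(-240) - 5890) + 5832 = (-480 - 5890) + 5832 = -6370 + 5832 = -538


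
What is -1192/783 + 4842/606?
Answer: 511489/79083 ≈ 6.4678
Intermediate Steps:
-1192/783 + 4842/606 = -1192*1/783 + 4842*(1/606) = -1192/783 + 807/101 = 511489/79083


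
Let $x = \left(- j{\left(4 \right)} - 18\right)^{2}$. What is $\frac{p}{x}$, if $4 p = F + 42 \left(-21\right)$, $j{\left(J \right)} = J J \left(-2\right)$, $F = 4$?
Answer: $- \frac{439}{392} \approx -1.1199$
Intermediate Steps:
$j{\left(J \right)} = - 2 J^{2}$ ($j{\left(J \right)} = J^{2} \left(-2\right) = - 2 J^{2}$)
$p = - \frac{439}{2}$ ($p = \frac{4 + 42 \left(-21\right)}{4} = \frac{4 - 882}{4} = \frac{1}{4} \left(-878\right) = - \frac{439}{2} \approx -219.5$)
$x = 196$ ($x = \left(- \left(-2\right) 4^{2} - 18\right)^{2} = \left(- \left(-2\right) 16 - 18\right)^{2} = \left(\left(-1\right) \left(-32\right) - 18\right)^{2} = \left(32 - 18\right)^{2} = 14^{2} = 196$)
$\frac{p}{x} = - \frac{439}{2 \cdot 196} = \left(- \frac{439}{2}\right) \frac{1}{196} = - \frac{439}{392}$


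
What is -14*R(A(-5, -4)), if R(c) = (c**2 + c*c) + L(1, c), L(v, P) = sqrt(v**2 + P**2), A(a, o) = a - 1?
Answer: -1008 - 14*sqrt(37) ≈ -1093.2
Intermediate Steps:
A(a, o) = -1 + a
L(v, P) = sqrt(P**2 + v**2)
R(c) = sqrt(1 + c**2) + 2*c**2 (R(c) = (c**2 + c*c) + sqrt(c**2 + 1**2) = (c**2 + c**2) + sqrt(c**2 + 1) = 2*c**2 + sqrt(1 + c**2) = sqrt(1 + c**2) + 2*c**2)
-14*R(A(-5, -4)) = -14*(sqrt(1 + (-1 - 5)**2) + 2*(-1 - 5)**2) = -14*(sqrt(1 + (-6)**2) + 2*(-6)**2) = -14*(sqrt(1 + 36) + 2*36) = -14*(sqrt(37) + 72) = -14*(72 + sqrt(37)) = -2*(504 + 7*sqrt(37)) = -1008 - 14*sqrt(37)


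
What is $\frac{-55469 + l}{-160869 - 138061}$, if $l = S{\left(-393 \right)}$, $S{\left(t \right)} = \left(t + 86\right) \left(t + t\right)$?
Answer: $- \frac{185833}{298930} \approx -0.62166$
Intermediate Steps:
$S{\left(t \right)} = 2 t \left(86 + t\right)$ ($S{\left(t \right)} = \left(86 + t\right) 2 t = 2 t \left(86 + t\right)$)
$l = 241302$ ($l = 2 \left(-393\right) \left(86 - 393\right) = 2 \left(-393\right) \left(-307\right) = 241302$)
$\frac{-55469 + l}{-160869 - 138061} = \frac{-55469 + 241302}{-160869 - 138061} = \frac{185833}{-298930} = 185833 \left(- \frac{1}{298930}\right) = - \frac{185833}{298930}$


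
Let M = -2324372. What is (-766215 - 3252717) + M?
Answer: -6343304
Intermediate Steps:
(-766215 - 3252717) + M = (-766215 - 3252717) - 2324372 = -4018932 - 2324372 = -6343304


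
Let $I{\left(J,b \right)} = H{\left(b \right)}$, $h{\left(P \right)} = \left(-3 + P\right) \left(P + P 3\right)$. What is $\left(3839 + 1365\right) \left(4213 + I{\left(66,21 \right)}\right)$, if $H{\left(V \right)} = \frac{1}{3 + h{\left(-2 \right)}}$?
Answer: $\frac{942756640}{43} \approx 2.1925 \cdot 10^{7}$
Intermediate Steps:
$h{\left(P \right)} = 4 P \left(-3 + P\right)$ ($h{\left(P \right)} = \left(-3 + P\right) \left(P + 3 P\right) = \left(-3 + P\right) 4 P = 4 P \left(-3 + P\right)$)
$H{\left(V \right)} = \frac{1}{43}$ ($H{\left(V \right)} = \frac{1}{3 + 4 \left(-2\right) \left(-3 - 2\right)} = \frac{1}{3 + 4 \left(-2\right) \left(-5\right)} = \frac{1}{3 + 40} = \frac{1}{43}$)
$I{\left(J,b \right)} = \frac{1}{43}$
$\left(3839 + 1365\right) \left(4213 + I{\left(66,21 \right)}\right) = \left(3839 + 1365\right) \left(4213 + \frac{1}{43}\right) = 5204 \cdot \frac{181160}{43} = \frac{942756640}{43}$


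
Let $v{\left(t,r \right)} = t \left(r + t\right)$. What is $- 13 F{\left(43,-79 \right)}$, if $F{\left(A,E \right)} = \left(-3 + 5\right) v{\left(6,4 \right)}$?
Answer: $-1560$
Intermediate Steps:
$F{\left(A,E \right)} = 120$ ($F{\left(A,E \right)} = \left(-3 + 5\right) 6 \left(4 + 6\right) = 2 \cdot 6 \cdot 10 = 2 \cdot 60 = 120$)
$- 13 F{\left(43,-79 \right)} = \left(-13\right) 120 = -1560$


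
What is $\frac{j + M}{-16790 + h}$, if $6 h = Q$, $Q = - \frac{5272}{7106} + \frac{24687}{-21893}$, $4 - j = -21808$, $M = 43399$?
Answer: $- \frac{30434950169514}{7836289836319} \approx -3.8838$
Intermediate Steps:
$j = 21812$ ($j = 4 - -21808 = 4 + 21808 = 21812$)
$Q = - \frac{145422859}{77785829}$ ($Q = \left(-5272\right) \frac{1}{7106} + 24687 \left(- \frac{1}{21893}\right) = - \frac{2636}{3553} - \frac{24687}{21893} = - \frac{145422859}{77785829} \approx -1.8695$)
$h = - \frac{145422859}{466714974}$ ($h = \frac{1}{6} \left(- \frac{145422859}{77785829}\right) = - \frac{145422859}{466714974} \approx -0.31159$)
$\frac{j + M}{-16790 + h} = \frac{21812 + 43399}{-16790 - \frac{145422859}{466714974}} = \frac{65211}{- \frac{7836289836319}{466714974}} = 65211 \left(- \frac{466714974}{7836289836319}\right) = - \frac{30434950169514}{7836289836319}$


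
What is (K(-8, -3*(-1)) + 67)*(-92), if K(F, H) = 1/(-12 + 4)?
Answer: -12305/2 ≈ -6152.5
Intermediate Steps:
K(F, H) = -⅛ (K(F, H) = 1/(-8) = -⅛)
(K(-8, -3*(-1)) + 67)*(-92) = (-⅛ + 67)*(-92) = (535/8)*(-92) = -12305/2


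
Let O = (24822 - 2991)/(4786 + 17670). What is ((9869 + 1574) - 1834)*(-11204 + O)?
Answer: -2417386029537/22456 ≈ -1.0765e+8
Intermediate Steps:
O = 21831/22456 ≈ 0.97217
((9869 + 1574) - 1834)*(-11204 + O) = ((9869 + 1574) - 1834)*(-11204 + 21831/22456) = (11443 - 1834)*(-251575193/22456) = 9609*(-251575193/22456) = -2417386029537/22456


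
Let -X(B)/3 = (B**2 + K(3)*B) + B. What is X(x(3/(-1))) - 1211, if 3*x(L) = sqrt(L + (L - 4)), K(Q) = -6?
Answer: -3623/3 + 5*I*sqrt(10) ≈ -1207.7 + 15.811*I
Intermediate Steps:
x(L) = sqrt(-4 + 2*L)/3 (x(L) = sqrt(L + (L - 4))/3 = sqrt(L + (-4 + L))/3 = sqrt(-4 + 2*L)/3)
X(B) = -3*B**2 + 15*B (X(B) = -3*((B**2 - 6*B) + B) = -3*(B**2 - 5*B) = -3*B**2 + 15*B)
X(x(3/(-1))) - 1211 = 3*(sqrt(-4 + 2*(3/(-1)))/3)*(5 - sqrt(-4 + 2*(3/(-1)))/3) - 1211 = 3*(sqrt(-4 + 2*(3*(-1)))/3)*(5 - sqrt(-4 + 2*(3*(-1)))/3) - 1211 = 3*(sqrt(-4 + 2*(-3))/3)*(5 - sqrt(-4 + 2*(-3))/3) - 1211 = 3*(sqrt(-4 - 6)/3)*(5 - sqrt(-4 - 6)/3) - 1211 = 3*(sqrt(-10)/3)*(5 - sqrt(-10)/3) - 1211 = 3*((I*sqrt(10))/3)*(5 - I*sqrt(10)/3) - 1211 = 3*(I*sqrt(10)/3)*(5 - I*sqrt(10)/3) - 1211 = I*sqrt(10)*(5 - I*sqrt(10)/3) - 1211 = -1211 + I*sqrt(10)*(5 - I*sqrt(10)/3)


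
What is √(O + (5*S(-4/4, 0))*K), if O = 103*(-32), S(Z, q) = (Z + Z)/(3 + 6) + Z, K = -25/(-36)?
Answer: I*√1069279/18 ≈ 57.448*I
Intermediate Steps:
K = 25/36 (K = -25*(-1/36) = 25/36 ≈ 0.69444)
S(Z, q) = 11*Z/9 (S(Z, q) = (2*Z)/9 + Z = (2*Z)*(⅑) + Z = 2*Z/9 + Z = 11*Z/9)
O = -3296
√(O + (5*S(-4/4, 0))*K) = √(-3296 + (5*(11*(-4/4)/9))*(25/36)) = √(-3296 + (5*(11*(-4*¼)/9))*(25/36)) = √(-3296 + (5*((11/9)*(-1)))*(25/36)) = √(-3296 + (5*(-11/9))*(25/36)) = √(-3296 - 55/9*25/36) = √(-3296 - 1375/324) = √(-1069279/324) = I*√1069279/18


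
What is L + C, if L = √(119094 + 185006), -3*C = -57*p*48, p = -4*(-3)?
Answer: 10944 + 10*√3041 ≈ 11495.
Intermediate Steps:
p = 12
C = 10944 (C = -(-57*12)*48/3 = -(-228)*48 = -⅓*(-32832) = 10944)
L = 10*√3041 (L = √304100 = 10*√3041 ≈ 551.45)
L + C = 10*√3041 + 10944 = 10944 + 10*√3041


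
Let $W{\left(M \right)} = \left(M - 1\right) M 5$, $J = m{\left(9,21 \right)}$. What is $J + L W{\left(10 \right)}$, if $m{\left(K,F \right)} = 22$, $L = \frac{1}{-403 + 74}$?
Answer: $\frac{6788}{329} \approx 20.632$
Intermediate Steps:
$L = - \frac{1}{329}$ ($L = \frac{1}{-329} = - \frac{1}{329} \approx -0.0030395$)
$J = 22$
$W{\left(M \right)} = 5 M \left(-1 + M\right)$ ($W{\left(M \right)} = \left(-1 + M\right) M 5 = M \left(-1 + M\right) 5 = 5 M \left(-1 + M\right)$)
$J + L W{\left(10 \right)} = 22 - \frac{5 \cdot 10 \left(-1 + 10\right)}{329} = 22 - \frac{5 \cdot 10 \cdot 9}{329} = 22 - \frac{450}{329} = \frac{6788}{329}$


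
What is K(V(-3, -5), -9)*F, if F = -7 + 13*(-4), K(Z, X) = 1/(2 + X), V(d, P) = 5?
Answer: 59/7 ≈ 8.4286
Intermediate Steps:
F = -59 (F = -7 - 52 = -59)
K(V(-3, -5), -9)*F = -59/(2 - 9) = -59/(-7) = -⅐*(-59) = 59/7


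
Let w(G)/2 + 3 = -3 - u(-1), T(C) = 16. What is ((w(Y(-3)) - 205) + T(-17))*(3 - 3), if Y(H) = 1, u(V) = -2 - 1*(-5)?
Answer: 0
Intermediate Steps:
u(V) = 3 (u(V) = -2 + 5 = 3)
w(G) = -18 (w(G) = -6 + 2*(-3 - 1*3) = -6 + 2*(-3 - 3) = -6 + 2*(-6) = -6 - 12 = -18)
((w(Y(-3)) - 205) + T(-17))*(3 - 3) = ((-18 - 205) + 16)*(3 - 3) = (-223 + 16)*0 = -207*0 = 0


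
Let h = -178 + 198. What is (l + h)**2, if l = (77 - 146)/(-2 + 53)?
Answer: 100489/289 ≈ 347.71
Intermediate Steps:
h = 20
l = -23/17 (l = -69/51 = -69*1/51 = -23/17 ≈ -1.3529)
(l + h)**2 = (-23/17 + 20)**2 = (317/17)**2 = 100489/289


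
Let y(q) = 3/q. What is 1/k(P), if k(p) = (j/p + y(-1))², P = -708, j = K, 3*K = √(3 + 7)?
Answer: 45793166458536/412138193608969 - 14373243936*√10/412138193608969 ≈ 0.11100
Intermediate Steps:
K = √10/3 (K = √(3 + 7)/3 = √10/3 ≈ 1.0541)
j = √10/3 ≈ 1.0541
k(p) = (-3 + √10/(3*p))² (k(p) = ((√10/3)/p + 3/(-1))² = (√10/(3*p) + 3*(-1))² = (√10/(3*p) - 3)² = (-3 + √10/(3*p))²)
1/k(P) = 1/((⅑)*(√10 - 9*(-708))²/(-708)²) = 1/((⅑)*(1/501264)*(√10 + 6372)²) = 1/((⅑)*(1/501264)*(6372 + √10)²) = 1/((6372 + √10)²/4511376) = 4511376/(6372 + √10)²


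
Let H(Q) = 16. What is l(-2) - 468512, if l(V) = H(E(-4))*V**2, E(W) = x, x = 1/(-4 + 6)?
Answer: -468448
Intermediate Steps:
x = 1/2 ≈ 0.50000
E(W) = 1/2
l(V) = 16*V**2
l(-2) - 468512 = 16*(-2)**2 - 468512 = 16*4 - 468512 = 64 - 468512 = -468448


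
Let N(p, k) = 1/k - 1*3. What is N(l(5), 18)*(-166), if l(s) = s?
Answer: 4399/9 ≈ 488.78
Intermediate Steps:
N(p, k) = -3 + 1/k (N(p, k) = 1/k - 3 = -3 + 1/k)
N(l(5), 18)*(-166) = (-3 + 1/18)*(-166) = -53/18*(-166) = 4399/9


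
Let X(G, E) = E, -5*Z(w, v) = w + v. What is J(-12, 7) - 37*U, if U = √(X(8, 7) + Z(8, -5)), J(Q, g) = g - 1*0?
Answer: 7 - 148*√10/5 ≈ -86.603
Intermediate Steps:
Z(w, v) = -v/5 - w/5 (Z(w, v) = -(w + v)/5 = -(v + w)/5 = -v/5 - w/5)
J(Q, g) = g (J(Q, g) = g + 0 = g)
U = 4*√10/5 (U = √(7 + (-⅕*(-5) - ⅕*8)) = √(7 + (1 - 8/5)) = √(7 - ⅗) = √(32/5) = 4*√10/5 ≈ 2.5298)
J(-12, 7) - 37*U = 7 - 148*√10/5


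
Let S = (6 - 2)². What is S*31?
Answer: 496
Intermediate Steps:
S = 16 (S = 4² = 16)
S*31 = 16*31 = 496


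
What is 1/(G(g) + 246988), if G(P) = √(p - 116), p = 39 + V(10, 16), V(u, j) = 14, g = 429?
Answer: 35284/8714724601 - 3*I*√7/61003072207 ≈ 4.0488e-6 - 1.3011e-10*I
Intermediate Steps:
p = 53 (p = 39 + 14 = 53)
G(P) = 3*I*√7 (G(P) = √(53 - 116) = √(-63) = 3*I*√7)
1/(G(g) + 246988) = 1/(3*I*√7 + 246988) = 1/(246988 + 3*I*√7)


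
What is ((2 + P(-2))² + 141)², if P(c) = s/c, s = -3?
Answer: 375769/16 ≈ 23486.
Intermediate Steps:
P(c) = -3/c
((2 + P(-2))² + 141)² = ((2 - 3/(-2))² + 141)² = ((2 - 3*(-½))² + 141)² = ((2 + 3/2)² + 141)² = ((7/2)² + 141)² = (49/4 + 141)² = (613/4)² = 375769/16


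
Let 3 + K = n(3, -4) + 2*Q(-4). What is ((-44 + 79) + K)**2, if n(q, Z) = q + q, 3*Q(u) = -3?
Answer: 1296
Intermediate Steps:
Q(u) = -1 (Q(u) = (1/3)*(-3) = -1)
n(q, Z) = 2*q
K = 1 (K = -3 + (2*3 + 2*(-1)) = -3 + (6 - 2) = -3 + 4 = 1)
((-44 + 79) + K)**2 = ((-44 + 79) + 1)**2 = (35 + 1)**2 = 36**2 = 1296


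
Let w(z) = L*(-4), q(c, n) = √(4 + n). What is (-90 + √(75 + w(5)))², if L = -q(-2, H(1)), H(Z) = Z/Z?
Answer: (90 - √(75 + 4*√5))² ≈ 6534.8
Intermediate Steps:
H(Z) = 1
L = -√5 (L = -√(4 + 1) = -√5 ≈ -2.2361)
w(z) = 4*√5 (w(z) = -√5*(-4) = 4*√5)
(-90 + √(75 + w(5)))² = (-90 + √(75 + 4*√5))²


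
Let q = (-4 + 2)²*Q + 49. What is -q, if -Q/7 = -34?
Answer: -1001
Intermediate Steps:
Q = 238 (Q = -7*(-34) = 238)
q = 1001 (q = (-4 + 2)²*238 + 49 = (-2)²*238 + 49 = 4*238 + 49 = 952 + 49 = 1001)
-q = -1*1001 = -1001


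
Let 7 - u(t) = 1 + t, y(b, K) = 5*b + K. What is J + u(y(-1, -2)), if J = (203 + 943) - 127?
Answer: 1032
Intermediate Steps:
y(b, K) = K + 5*b
u(t) = 6 - t (u(t) = 7 - (1 + t) = 7 + (-1 - t) = 6 - t)
J = 1019 (J = 1146 - 127 = 1019)
J + u(y(-1, -2)) = 1019 + (6 - (-2 + 5*(-1))) = 1019 + (6 - (-2 - 5)) = 1019 + (6 - 1*(-7)) = 1019 + (6 + 7) = 1019 + 13 = 1032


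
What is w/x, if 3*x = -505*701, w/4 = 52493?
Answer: -629916/354005 ≈ -1.7794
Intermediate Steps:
w = 209972 (w = 4*52493 = 209972)
x = -354005/3 (x = (-505*701)/3 = (1/3)*(-354005) = -354005/3 ≈ -1.1800e+5)
w/x = 209972/(-354005/3) = 209972*(-3/354005) = -629916/354005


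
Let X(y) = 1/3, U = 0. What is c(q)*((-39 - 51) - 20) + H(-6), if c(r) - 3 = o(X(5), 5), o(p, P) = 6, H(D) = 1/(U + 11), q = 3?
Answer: -10889/11 ≈ -989.91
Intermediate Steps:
X(y) = 1/3
H(D) = 1/11 (H(D) = 1/(0 + 11) = 1/11)
c(r) = 9 (c(r) = 3 + 6 = 9)
c(q)*((-39 - 51) - 20) + H(-6) = 9*((-39 - 51) - 20) + 1/11 = 9*(-90 - 20) + 1/11 = 9*(-110) + 1/11 = -990 + 1/11 = -10889/11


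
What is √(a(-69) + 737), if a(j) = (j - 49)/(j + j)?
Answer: 4*√219558/69 ≈ 27.163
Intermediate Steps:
a(j) = (-49 + j)/(2*j) (a(j) = (-49 + j)/((2*j)) = (-49 + j)*(1/(2*j)) = (-49 + j)/(2*j))
√(a(-69) + 737) = √((½)*(-49 - 69)/(-69) + 737) = √((½)*(-1/69)*(-118) + 737) = √(59/69 + 737) = √(50912/69) = 4*√219558/69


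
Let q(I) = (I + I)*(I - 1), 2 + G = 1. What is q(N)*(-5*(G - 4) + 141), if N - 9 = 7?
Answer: 79680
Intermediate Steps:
G = -1 (G = -2 + 1 = -1)
N = 16 (N = 9 + 7 = 16)
q(I) = 2*I*(-1 + I) (q(I) = (2*I)*(-1 + I) = 2*I*(-1 + I))
q(N)*(-5*(G - 4) + 141) = (2*16*(-1 + 16))*(-5*(-1 - 4) + 141) = (2*16*15)*(-5*(-5) + 141) = 480*(25 + 141) = 480*166 = 79680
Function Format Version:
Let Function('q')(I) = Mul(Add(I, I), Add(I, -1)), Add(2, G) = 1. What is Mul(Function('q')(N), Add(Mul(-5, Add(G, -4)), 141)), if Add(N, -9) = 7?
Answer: 79680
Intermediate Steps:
G = -1 (G = Add(-2, 1) = -1)
N = 16 (N = Add(9, 7) = 16)
Function('q')(I) = Mul(2, I, Add(-1, I)) (Function('q')(I) = Mul(Mul(2, I), Add(-1, I)) = Mul(2, I, Add(-1, I)))
Mul(Function('q')(N), Add(Mul(-5, Add(G, -4)), 141)) = Mul(Mul(2, 16, Add(-1, 16)), Add(Mul(-5, Add(-1, -4)), 141)) = Mul(Mul(2, 16, 15), Add(Mul(-5, -5), 141)) = Mul(480, Add(25, 141)) = Mul(480, 166) = 79680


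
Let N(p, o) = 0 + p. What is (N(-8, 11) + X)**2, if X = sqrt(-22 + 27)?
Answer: (8 - sqrt(5))**2 ≈ 33.223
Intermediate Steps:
N(p, o) = p
X = sqrt(5) ≈ 2.2361
(N(-8, 11) + X)**2 = (-8 + sqrt(5))**2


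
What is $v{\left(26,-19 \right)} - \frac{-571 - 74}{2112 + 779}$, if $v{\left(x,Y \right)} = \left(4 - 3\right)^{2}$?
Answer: $\frac{3536}{2891} \approx 1.2231$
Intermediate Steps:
$v{\left(x,Y \right)} = 1$ ($v{\left(x,Y \right)} = 1^{2} = 1$)
$v{\left(26,-19 \right)} - \frac{-571 - 74}{2112 + 779} = 1 - \frac{-571 - 74}{2112 + 779} = 1 - - \frac{645}{2891} = 1 + \frac{645}{2891} = \frac{3536}{2891}$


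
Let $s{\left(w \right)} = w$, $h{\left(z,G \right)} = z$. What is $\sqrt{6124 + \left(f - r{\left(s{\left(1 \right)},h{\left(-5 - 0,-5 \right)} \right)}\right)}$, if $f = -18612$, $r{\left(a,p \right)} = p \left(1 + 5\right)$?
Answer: $i \sqrt{12458} \approx 111.62 i$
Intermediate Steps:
$r{\left(a,p \right)} = 6 p$ ($r{\left(a,p \right)} = p 6 = 6 p$)
$\sqrt{6124 + \left(f - r{\left(s{\left(1 \right)},h{\left(-5 - 0,-5 \right)} \right)}\right)} = \sqrt{6124 - \left(18612 + 6 \left(-5 - 0\right)\right)} = \sqrt{6124 - \left(18612 + 6 \left(-5 + 0\right)\right)} = \sqrt{6124 - \left(18612 + 6 \left(-5\right)\right)} = \sqrt{6124 - 18582} = \sqrt{-12458} = i \sqrt{12458}$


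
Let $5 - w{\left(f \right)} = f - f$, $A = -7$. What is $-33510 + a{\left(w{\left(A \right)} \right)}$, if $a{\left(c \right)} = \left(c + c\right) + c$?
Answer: $-33495$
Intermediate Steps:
$w{\left(f \right)} = 5$ ($w{\left(f \right)} = 5 - \left(f - f\right) = 5 - 0 = 5 + 0 = 5$)
$a{\left(c \right)} = 3 c$ ($a{\left(c \right)} = 2 c + c = 3 c$)
$-33510 + a{\left(w{\left(A \right)} \right)} = -33510 + 3 \cdot 5 = -33510 + 15 = -33495$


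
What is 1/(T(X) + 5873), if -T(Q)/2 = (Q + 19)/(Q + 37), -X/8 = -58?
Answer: 167/980469 ≈ 0.00017033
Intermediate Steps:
X = 464 (X = -8*(-58) = 464)
T(Q) = -2*(19 + Q)/(37 + Q) (T(Q) = -2*(Q + 19)/(Q + 37) = -2*(19 + Q)/(37 + Q))
1/(T(X) + 5873) = 1/(2*(-19 - 1*464)/(37 + 464) + 5873) = 1/(2*(-19 - 464)/501 + 5873) = 1/(2*(1/501)*(-483) + 5873) = 1/(-322/167 + 5873) = 1/(980469/167) = 167/980469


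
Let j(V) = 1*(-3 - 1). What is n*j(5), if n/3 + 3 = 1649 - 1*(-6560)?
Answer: -98472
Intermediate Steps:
j(V) = -4 (j(V) = 1*(-4) = -4)
n = 24618 (n = -9 + 3*(1649 - 1*(-6560)) = -9 + 3*(1649 + 6560) = -9 + 3*8209 = -9 + 24627 = 24618)
n*j(5) = 24618*(-4) = -98472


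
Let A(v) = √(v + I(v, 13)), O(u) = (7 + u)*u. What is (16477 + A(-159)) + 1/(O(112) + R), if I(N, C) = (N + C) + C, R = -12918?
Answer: 6755571/410 + 2*I*√73 ≈ 16477.0 + 17.088*I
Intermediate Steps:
O(u) = u*(7 + u)
I(N, C) = N + 2*C (I(N, C) = (C + N) + C = N + 2*C)
A(v) = √(26 + 2*v) (A(v) = √(v + (v + 2*13)) = √(v + (v + 26)) = √(v + (26 + v)) = √(26 + 2*v))
(16477 + A(-159)) + 1/(O(112) + R) = (16477 + √(26 + 2*(-159))) + 1/(112*(7 + 112) - 12918) = (16477 + √(26 - 318)) + 1/(112*119 - 12918) = (16477 + √(-292)) + 1/(13328 - 12918) = (16477 + 2*I*√73) + 1/410 = 6755571/410 + 2*I*√73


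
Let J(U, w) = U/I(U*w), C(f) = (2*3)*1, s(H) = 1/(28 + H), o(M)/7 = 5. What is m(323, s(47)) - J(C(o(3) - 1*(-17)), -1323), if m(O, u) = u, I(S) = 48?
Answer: -67/600 ≈ -0.11167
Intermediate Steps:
o(M) = 35 (o(M) = 7*5 = 35)
C(f) = 6 (C(f) = 6*1 = 6)
J(U, w) = U/48
m(323, s(47)) - J(C(o(3) - 1*(-17)), -1323) = 1/(28 + 47) - 6/48 = 1/75 - 1*⅛ = 1/75 - ⅛ = -67/600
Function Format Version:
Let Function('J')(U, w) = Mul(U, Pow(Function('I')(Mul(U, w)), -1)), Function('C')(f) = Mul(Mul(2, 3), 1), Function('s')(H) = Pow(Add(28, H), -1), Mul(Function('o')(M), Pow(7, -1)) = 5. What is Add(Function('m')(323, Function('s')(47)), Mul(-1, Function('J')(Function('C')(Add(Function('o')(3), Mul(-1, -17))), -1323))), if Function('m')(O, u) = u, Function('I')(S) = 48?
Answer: Rational(-67, 600) ≈ -0.11167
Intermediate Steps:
Function('o')(M) = 35 (Function('o')(M) = Mul(7, 5) = 35)
Function('C')(f) = 6 (Function('C')(f) = Mul(6, 1) = 6)
Function('J')(U, w) = Mul(Rational(1, 48), U) (Function('J')(U, w) = Mul(U, Pow(48, -1)) = Mul(U, Rational(1, 48)) = Mul(Rational(1, 48), U))
Add(Function('m')(323, Function('s')(47)), Mul(-1, Function('J')(Function('C')(Add(Function('o')(3), Mul(-1, -17))), -1323))) = Add(Pow(Add(28, 47), -1), Mul(-1, Mul(Rational(1, 48), 6))) = Add(Pow(75, -1), Mul(-1, Rational(1, 8))) = Add(Rational(1, 75), Rational(-1, 8)) = Rational(-67, 600)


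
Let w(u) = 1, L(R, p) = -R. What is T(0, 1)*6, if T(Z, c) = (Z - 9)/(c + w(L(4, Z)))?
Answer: -27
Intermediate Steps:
T(Z, c) = (-9 + Z)/(1 + c) (T(Z, c) = (Z - 9)/(c + 1) = (-9 + Z)/(1 + c))
T(0, 1)*6 = ((-9 + 0)/(1 + 1))*6 = (-9/2)*6 = ((½)*(-9))*6 = -9/2*6 = -27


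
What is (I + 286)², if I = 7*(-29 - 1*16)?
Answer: 841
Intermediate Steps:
I = -315 (I = 7*(-29 - 16) = 7*(-45) = -315)
(I + 286)² = (-315 + 286)² = (-29)² = 841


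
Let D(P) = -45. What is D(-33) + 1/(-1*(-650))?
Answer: -29249/650 ≈ -44.998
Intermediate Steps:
D(-33) + 1/(-1*(-650)) = -45 + 1/(-1*(-650)) = -45 + 1/650 = -29249/650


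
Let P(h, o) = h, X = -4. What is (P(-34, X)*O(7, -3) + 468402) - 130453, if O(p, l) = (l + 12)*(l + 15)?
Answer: 334277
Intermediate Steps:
O(p, l) = (12 + l)*(15 + l)
(P(-34, X)*O(7, -3) + 468402) - 130453 = (-34*(180 + (-3)² + 27*(-3)) + 468402) - 130453 = (-34*(180 + 9 - 81) + 468402) - 130453 = (-34*108 + 468402) - 130453 = (-3672 + 468402) - 130453 = 464730 - 130453 = 334277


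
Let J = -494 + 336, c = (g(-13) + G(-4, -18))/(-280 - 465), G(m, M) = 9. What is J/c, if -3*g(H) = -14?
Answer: 353130/41 ≈ 8612.9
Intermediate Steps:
g(H) = 14/3 (g(H) = -⅓*(-14) = 14/3)
c = -41/2235 (c = (14/3 + 9)/(-280 - 465) = (41/3)/(-745) = (41/3)*(-1/745) = -41/2235 ≈ -0.018345)
J = -158
J/c = -158/(-41/2235) = -158*(-2235/41) = 353130/41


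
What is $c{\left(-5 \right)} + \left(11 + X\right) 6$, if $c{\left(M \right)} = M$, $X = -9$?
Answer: $7$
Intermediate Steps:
$c{\left(-5 \right)} + \left(11 + X\right) 6 = -5 + \left(11 - 9\right) 6 = -5 + 2 \cdot 6 = -5 + 12 = 7$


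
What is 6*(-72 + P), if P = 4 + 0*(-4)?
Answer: -408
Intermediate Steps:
P = 4 (P = 4 + 0 = 4)
6*(-72 + P) = 6*(-72 + 4) = 6*(-68) = -408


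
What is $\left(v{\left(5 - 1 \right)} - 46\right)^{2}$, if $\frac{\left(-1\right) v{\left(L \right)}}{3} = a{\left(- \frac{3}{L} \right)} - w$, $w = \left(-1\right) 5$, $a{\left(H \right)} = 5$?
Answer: $5776$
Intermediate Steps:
$w = -5$
$v{\left(L \right)} = -30$ ($v{\left(L \right)} = - 3 \left(5 - -5\right) = - 3 \left(5 + 5\right) = \left(-3\right) 10 = -30$)
$\left(v{\left(5 - 1 \right)} - 46\right)^{2} = \left(-30 - 46\right)^{2} = \left(-76\right)^{2} = 5776$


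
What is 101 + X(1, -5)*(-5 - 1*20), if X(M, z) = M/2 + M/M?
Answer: 127/2 ≈ 63.500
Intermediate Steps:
X(M, z) = 1 + M/2 (X(M, z) = M*(½) + 1 = M/2 + 1 = 1 + M/2)
101 + X(1, -5)*(-5 - 1*20) = 101 + (1 + (½)*1)*(-5 - 1*20) = 101 + (1 + ½)*(-5 - 20) = 101 + (3/2)*(-25) = 101 - 75/2 = 127/2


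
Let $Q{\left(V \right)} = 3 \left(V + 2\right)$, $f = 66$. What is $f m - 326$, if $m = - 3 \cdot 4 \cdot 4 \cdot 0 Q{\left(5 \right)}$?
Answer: $-326$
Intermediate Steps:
$Q{\left(V \right)} = 6 + 3 V$ ($Q{\left(V \right)} = 3 \left(2 + V\right) = 6 + 3 V$)
$m = 0$ ($m = - 3 \cdot 4 \cdot 4 \cdot 0 \left(6 + 3 \cdot 5\right) = - 3 \cdot 16 \cdot 0 \left(6 + 15\right) = \left(-3\right) 0 \cdot 21 = 0 \cdot 21 = 0$)
$f m - 326 = 66 \cdot 0 - 326 = 0 - 326 = -326$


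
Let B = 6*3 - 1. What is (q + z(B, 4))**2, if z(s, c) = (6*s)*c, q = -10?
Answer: 158404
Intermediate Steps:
B = 17 (B = 18 - 1 = 17)
z(s, c) = 6*c*s
(q + z(B, 4))**2 = (-10 + 6*4*17)**2 = (-10 + 408)**2 = 398**2 = 158404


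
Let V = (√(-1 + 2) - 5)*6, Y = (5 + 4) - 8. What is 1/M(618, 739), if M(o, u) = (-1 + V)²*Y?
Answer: 1/625 ≈ 0.0016000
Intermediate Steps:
Y = 1 (Y = 9 - 8 = 1)
V = -24 (V = (√1 - 5)*6 = (1 - 5)*6 = -4*6 = -24)
M(o, u) = 625 (M(o, u) = (-1 - 24)²*1 = (-25)²*1 = 625*1 = 625)
1/M(618, 739) = 1/625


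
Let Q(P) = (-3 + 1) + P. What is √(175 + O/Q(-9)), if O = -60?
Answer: √21835/11 ≈ 13.433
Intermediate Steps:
Q(P) = -2 + P
√(175 + O/Q(-9)) = √(175 - 60/(-2 - 9)) = √(175 - 60/(-11)) = √(175 - 60*(-1/11)) = √(175 + 60/11) = √(1985/11) = √21835/11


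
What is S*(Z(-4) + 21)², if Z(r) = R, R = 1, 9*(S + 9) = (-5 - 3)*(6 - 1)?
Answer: -58564/9 ≈ -6507.1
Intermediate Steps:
S = -121/9 (S = -9 + ((-5 - 3)*(6 - 1))/9 = -9 + (-8*5)/9 = -9 + (⅑)*(-40) = -9 - 40/9 = -121/9 ≈ -13.444)
Z(r) = 1
S*(Z(-4) + 21)² = -121*(1 + 21)²/9 = -121/9*22² = -121/9*484 = -58564/9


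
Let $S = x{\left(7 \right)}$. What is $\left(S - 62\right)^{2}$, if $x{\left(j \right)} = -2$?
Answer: $4096$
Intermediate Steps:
$S = -2$
$\left(S - 62\right)^{2} = \left(-2 - 62\right)^{2} = \left(-64\right)^{2} = 4096$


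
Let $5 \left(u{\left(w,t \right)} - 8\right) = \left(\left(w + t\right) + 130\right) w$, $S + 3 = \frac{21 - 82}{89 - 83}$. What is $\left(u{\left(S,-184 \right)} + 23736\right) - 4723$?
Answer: $\frac{3455617}{180} \approx 19198.0$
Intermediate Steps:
$S = - \frac{79}{6}$ ($S = -3 + \frac{21 - 82}{89 - 83} = -3 - \frac{61}{6} = - \frac{79}{6} \approx -13.167$)
$u{\left(w,t \right)} = 8 + \frac{w \left(130 + t + w\right)}{5}$ ($u{\left(w,t \right)} = 8 + \frac{\left(\left(w + t\right) + 130\right) w}{5} = 8 + \frac{\left(\left(t + w\right) + 130\right) w}{5} = 8 + \frac{\left(130 + t + w\right) w}{5} = 8 + \frac{w \left(130 + t + w\right)}{5}$)
$\left(u{\left(S,-184 \right)} + 23736\right) - 4723 = \left(\left(8 + 26 \left(- \frac{79}{6}\right) + \frac{\left(- \frac{79}{6}\right)^{2}}{5} + \frac{1}{5} \left(-184\right) \left(- \frac{79}{6}\right)\right) + 23736\right) - 4723 = \left(\left(8 - \frac{1027}{3} + \frac{1}{5} \cdot \frac{6241}{36} + \frac{7268}{15}\right) + 23736\right) - 4723 = \left(\left(8 - \frac{1027}{3} + \frac{6241}{180} + \frac{7268}{15}\right) + 23736\right) - 4723 = \left(\frac{33277}{180} + 23736\right) - 4723 = \frac{4305757}{180} - 4723 = \frac{3455617}{180}$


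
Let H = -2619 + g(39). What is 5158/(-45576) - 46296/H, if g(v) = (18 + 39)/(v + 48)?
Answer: 7599743891/432584604 ≈ 17.568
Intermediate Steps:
g(v) = 57/(48 + v)
H = -75932/29 (H = -2619 + 57/(48 + 39) = -2619 + 57/87 = -2619 + 57*(1/87) = -2619 + 19/29 = -75932/29 ≈ -2618.3)
5158/(-45576) - 46296/H = 5158/(-45576) - 46296/(-75932/29) = 5158*(-1/45576) - 46296*(-29/75932) = -2579/22788 + 335646/18983 = 7599743891/432584604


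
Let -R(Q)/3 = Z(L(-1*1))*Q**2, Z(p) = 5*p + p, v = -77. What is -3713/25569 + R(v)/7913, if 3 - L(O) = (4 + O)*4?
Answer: 24529592393/202327497 ≈ 121.24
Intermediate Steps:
L(O) = -13 - 4*O (L(O) = 3 - (4 + O)*4 = 3 - (16 + 4*O) = 3 + (-16 - 4*O) = -13 - 4*O)
Z(p) = 6*p
R(Q) = 162*Q**2 (R(Q) = -3*6*(-13 - (-4))*Q**2 = -3*6*(-13 - 4*(-1))*Q**2 = -3*6*(-13 + 4)*Q**2 = -3*6*(-9)*Q**2 = -(-162)*Q**2 = 162*Q**2)
-3713/25569 + R(v)/7913 = -3713/25569 + (162*(-77)**2)/7913 = -3713*1/25569 + (162*5929)*(1/7913) = -3713/25569 + 960498*(1/7913) = -3713/25569 + 960498/7913 = 24529592393/202327497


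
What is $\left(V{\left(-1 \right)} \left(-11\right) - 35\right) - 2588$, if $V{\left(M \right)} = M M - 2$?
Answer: $-2612$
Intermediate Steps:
$V{\left(M \right)} = -2 + M^{2}$ ($V{\left(M \right)} = M^{2} - 2 = -2 + M^{2}$)
$\left(V{\left(-1 \right)} \left(-11\right) - 35\right) - 2588 = \left(\left(-2 + \left(-1\right)^{2}\right) \left(-11\right) - 35\right) - 2588 = \left(\left(-2 + 1\right) \left(-11\right) - 35\right) - 2588 = \left(\left(-1\right) \left(-11\right) - 35\right) - 2588 = \left(11 - 35\right) - 2588 = -24 - 2588 = -2612$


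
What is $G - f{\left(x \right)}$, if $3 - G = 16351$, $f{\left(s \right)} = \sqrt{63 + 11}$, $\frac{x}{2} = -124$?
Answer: $-16348 - \sqrt{74} \approx -16357.0$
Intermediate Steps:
$x = -248$ ($x = 2 \left(-124\right) = -248$)
$f{\left(s \right)} = \sqrt{74}$
$G = -16348$ ($G = 3 - 16351 = -16348$)
$G - f{\left(x \right)} = -16348 - \sqrt{74}$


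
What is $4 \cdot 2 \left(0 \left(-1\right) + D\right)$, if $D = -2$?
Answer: $-16$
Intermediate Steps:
$4 \cdot 2 \left(0 \left(-1\right) + D\right) = 4 \cdot 2 \left(0 \left(-1\right) - 2\right) = 8 \left(0 - 2\right) = 8 \left(-2\right) = -16$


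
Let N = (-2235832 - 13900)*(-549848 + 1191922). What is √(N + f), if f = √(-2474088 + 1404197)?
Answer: √(-1444494424168 + I*√1069891) ≈ 0.e-4 + 1.2019e+6*I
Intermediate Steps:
N = -1444494424168 (N = -2249732*642074 = -1444494424168)
f = I*√1069891 (f = √(-1069891) = I*√1069891 ≈ 1034.4*I)
√(N + f) = √(-1444494424168 + I*√1069891)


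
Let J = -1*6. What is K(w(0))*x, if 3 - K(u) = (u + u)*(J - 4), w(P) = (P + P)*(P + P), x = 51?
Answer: 153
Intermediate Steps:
w(P) = 4*P² (w(P) = (2*P)*(2*P) = 4*P²)
J = -6
K(u) = 3 + 20*u (K(u) = 3 - (u + u)*(-6 - 4) = 3 - 2*u*(-10) = 3 - (-20)*u = 3 + 20*u)
K(w(0))*x = (3 + 20*(4*0²))*51 = (3 + 20*(4*0))*51 = (3 + 20*0)*51 = (3 + 0)*51 = 3*51 = 153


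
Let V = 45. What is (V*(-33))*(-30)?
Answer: 44550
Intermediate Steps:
(V*(-33))*(-30) = (45*(-33))*(-30) = -1485*(-30) = 44550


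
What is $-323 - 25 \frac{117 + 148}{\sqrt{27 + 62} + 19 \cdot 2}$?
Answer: $- \frac{137883}{271} + \frac{1325 \sqrt{89}}{271} \approx -462.67$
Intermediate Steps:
$-323 - 25 \frac{117 + 148}{\sqrt{27 + 62} + 19 \cdot 2} = -323 - 25 \frac{265}{\sqrt{89} + 38} = -323 - 25 \frac{265}{38 + \sqrt{89}} = -323 - \frac{6625}{38 + \sqrt{89}}$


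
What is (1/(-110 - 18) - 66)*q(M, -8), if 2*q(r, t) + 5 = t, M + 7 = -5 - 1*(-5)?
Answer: 109837/256 ≈ 429.05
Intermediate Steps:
M = -7 (M = -7 + (-5 - 1*(-5)) = -7 + (-5 + 5) = -7 + 0 = -7)
q(r, t) = -5/2 + t/2
(1/(-110 - 18) - 66)*q(M, -8) = (1/(-110 - 18) - 66)*(-5/2 + (½)*(-8)) = (1/(-128) - 66)*(-5/2 - 4) = (-1/128 - 66)*(-13/2) = -8449/128*(-13/2) = 109837/256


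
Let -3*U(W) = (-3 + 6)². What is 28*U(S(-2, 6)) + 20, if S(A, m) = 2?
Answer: -64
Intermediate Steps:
U(W) = -3 (U(W) = -(-3 + 6)²/3 = -⅓*3² = -⅓*9 = -3)
28*U(S(-2, 6)) + 20 = 28*(-3) + 20 = -84 + 20 = -64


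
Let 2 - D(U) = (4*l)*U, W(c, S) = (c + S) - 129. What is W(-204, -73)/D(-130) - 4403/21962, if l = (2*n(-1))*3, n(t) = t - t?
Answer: -4462689/21962 ≈ -203.20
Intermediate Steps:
n(t) = 0
W(c, S) = -129 + S + c (W(c, S) = (S + c) - 129 = -129 + S + c)
l = 0 (l = (2*0)*3 = 0*3 = 0)
D(U) = 2 (D(U) = 2 - 4*0*U = 2 - 0*U = 2 - 1*0 = 2 + 0 = 2)
W(-204, -73)/D(-130) - 4403/21962 = (-129 - 73 - 204)/2 - 4403/21962 = -406*1/2 - 4403*1/21962 = -203 - 4403/21962 = -4462689/21962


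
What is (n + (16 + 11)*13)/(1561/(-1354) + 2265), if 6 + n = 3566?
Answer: 5295494/3065249 ≈ 1.7276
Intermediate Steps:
n = 3560 (n = -6 + 3566 = 3560)
(n + (16 + 11)*13)/(1561/(-1354) + 2265) = (3560 + (16 + 11)*13)/(1561/(-1354) + 2265) = (3560 + 27*13)/(1561*(-1/1354) + 2265) = (3560 + 351)/(-1561/1354 + 2265) = 3911/(3065249/1354) = 3911*(1354/3065249) = 5295494/3065249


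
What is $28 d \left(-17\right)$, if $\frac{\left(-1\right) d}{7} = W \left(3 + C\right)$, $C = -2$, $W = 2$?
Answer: $6664$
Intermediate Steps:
$d = -14$ ($d = - 7 \cdot 2 \left(3 - 2\right) = - 7 \cdot 2 \cdot 1 = \left(-7\right) 2 = -14$)
$28 d \left(-17\right) = 28 \left(-14\right) \left(-17\right) = \left(-392\right) \left(-17\right) = 6664$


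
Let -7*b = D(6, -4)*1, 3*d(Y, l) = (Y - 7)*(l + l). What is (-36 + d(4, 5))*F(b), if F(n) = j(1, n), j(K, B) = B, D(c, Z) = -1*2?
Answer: -92/7 ≈ -13.143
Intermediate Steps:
D(c, Z) = -2
d(Y, l) = 2*l*(-7 + Y)/3 (d(Y, l) = ((Y - 7)*(l + l))/3 = ((-7 + Y)*(2*l))/3 = (2*l*(-7 + Y))/3 = 2*l*(-7 + Y)/3)
b = 2/7 (b = -(-2)/7 = -1/7*(-2) = 2/7 ≈ 0.28571)
F(n) = n
(-36 + d(4, 5))*F(b) = (-36 + (2/3)*5*(-7 + 4))*(2/7) = (-36 + (2/3)*5*(-3))*(2/7) = (-36 - 10)*(2/7) = -46*2/7 = -92/7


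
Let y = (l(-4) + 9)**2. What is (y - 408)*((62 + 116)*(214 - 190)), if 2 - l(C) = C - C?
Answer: -1226064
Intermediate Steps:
l(C) = 2 (l(C) = 2 - (C - C) = 2 - 1*0 = 2 + 0 = 2)
y = 121 (y = (2 + 9)**2 = 11**2 = 121)
(y - 408)*((62 + 116)*(214 - 190)) = (121 - 408)*((62 + 116)*(214 - 190)) = -51086*24 = -287*4272 = -1226064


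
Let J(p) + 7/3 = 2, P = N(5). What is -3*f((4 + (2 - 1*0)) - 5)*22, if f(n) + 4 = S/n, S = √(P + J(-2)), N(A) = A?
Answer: 264 - 22*√42 ≈ 121.42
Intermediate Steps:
P = 5
J(p) = -⅓ (J(p) = -7/3 + 2 = -⅓)
S = √42/3 (S = √(5 - ⅓) = √(14/3) = √42/3 ≈ 2.1602)
f(n) = -4 + √42/(3*n) (f(n) = -4 + (√42/3)/n = -4 + √42/(3*n))
-3*f((4 + (2 - 1*0)) - 5)*22 = -3*(-4 + √42/(3*((4 + (2 - 1*0)) - 5)))*22 = -3*(-4 + √42/(3*((4 + (2 + 0)) - 5)))*22 = -3*(-4 + √42/(3*((4 + 2) - 5)))*22 = -3*(-4 + √42/(3*(6 - 5)))*22 = -3*(-4 + (⅓)*√42/1)*22 = -3*(-4 + (⅓)*√42*1)*22 = -3*(-4 + √42/3)*22 = (12 - √42)*22 = 264 - 22*√42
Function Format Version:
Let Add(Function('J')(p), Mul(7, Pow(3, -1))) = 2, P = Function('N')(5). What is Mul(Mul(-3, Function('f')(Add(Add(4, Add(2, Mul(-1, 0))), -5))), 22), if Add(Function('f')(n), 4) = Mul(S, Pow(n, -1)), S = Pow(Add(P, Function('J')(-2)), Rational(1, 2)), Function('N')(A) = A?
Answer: Add(264, Mul(-22, Pow(42, Rational(1, 2)))) ≈ 121.42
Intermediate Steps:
P = 5
Function('J')(p) = Rational(-1, 3) (Function('J')(p) = Add(Rational(-7, 3), 2) = Rational(-1, 3))
S = Mul(Rational(1, 3), Pow(42, Rational(1, 2))) (S = Pow(Add(5, Rational(-1, 3)), Rational(1, 2)) = Pow(Rational(14, 3), Rational(1, 2)) = Mul(Rational(1, 3), Pow(42, Rational(1, 2))) ≈ 2.1602)
Function('f')(n) = Add(-4, Mul(Rational(1, 3), Pow(42, Rational(1, 2)), Pow(n, -1))) (Function('f')(n) = Add(-4, Mul(Mul(Rational(1, 3), Pow(42, Rational(1, 2))), Pow(n, -1))) = Add(-4, Mul(Rational(1, 3), Pow(42, Rational(1, 2)), Pow(n, -1))))
Mul(Mul(-3, Function('f')(Add(Add(4, Add(2, Mul(-1, 0))), -5))), 22) = Mul(Mul(-3, Add(-4, Mul(Rational(1, 3), Pow(42, Rational(1, 2)), Pow(Add(Add(4, Add(2, Mul(-1, 0))), -5), -1)))), 22) = Mul(Mul(-3, Add(-4, Mul(Rational(1, 3), Pow(42, Rational(1, 2)), Pow(Add(Add(4, Add(2, 0)), -5), -1)))), 22) = Mul(Mul(-3, Add(-4, Mul(Rational(1, 3), Pow(42, Rational(1, 2)), Pow(Add(Add(4, 2), -5), -1)))), 22) = Mul(Mul(-3, Add(-4, Mul(Rational(1, 3), Pow(42, Rational(1, 2)), Pow(Add(6, -5), -1)))), 22) = Mul(Mul(-3, Add(-4, Mul(Rational(1, 3), Pow(42, Rational(1, 2)), Pow(1, -1)))), 22) = Mul(Mul(-3, Add(-4, Mul(Rational(1, 3), Pow(42, Rational(1, 2)), 1))), 22) = Mul(Mul(-3, Add(-4, Mul(Rational(1, 3), Pow(42, Rational(1, 2))))), 22) = Mul(Add(12, Mul(-1, Pow(42, Rational(1, 2)))), 22) = Add(264, Mul(-22, Pow(42, Rational(1, 2))))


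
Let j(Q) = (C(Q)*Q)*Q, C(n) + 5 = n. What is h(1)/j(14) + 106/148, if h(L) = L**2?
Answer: 46783/65268 ≈ 0.71678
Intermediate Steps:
C(n) = -5 + n
j(Q) = Q**2*(-5 + Q) (j(Q) = ((-5 + Q)*Q)*Q = (Q*(-5 + Q))*Q = Q**2*(-5 + Q))
h(1)/j(14) + 106/148 = 1**2/((14**2*(-5 + 14))) + 106/148 = 1/(196*9) + 106*(1/148) = 1/1764 + 53/74 = 46783/65268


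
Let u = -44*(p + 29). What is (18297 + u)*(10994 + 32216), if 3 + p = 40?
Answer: 665131530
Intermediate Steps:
p = 37 (p = -3 + 40 = 37)
u = -2904 (u = -44*(37 + 29) = -44*66 = -2904)
(18297 + u)*(10994 + 32216) = (18297 - 2904)*(10994 + 32216) = 15393*43210 = 665131530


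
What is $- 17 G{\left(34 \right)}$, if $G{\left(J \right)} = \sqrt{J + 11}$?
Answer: $- 51 \sqrt{5} \approx -114.04$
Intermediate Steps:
$G{\left(J \right)} = \sqrt{11 + J}$
$- 17 G{\left(34 \right)} = - 17 \sqrt{11 + 34} = - 17 \sqrt{45} = - 17 \cdot 3 \sqrt{5} = - 51 \sqrt{5}$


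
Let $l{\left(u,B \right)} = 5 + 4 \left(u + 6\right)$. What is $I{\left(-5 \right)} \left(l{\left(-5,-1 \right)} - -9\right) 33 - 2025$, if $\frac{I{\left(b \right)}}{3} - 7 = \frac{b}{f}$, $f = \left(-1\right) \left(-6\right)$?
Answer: $8964$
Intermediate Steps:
$f = 6$
$I{\left(b \right)} = 21 + \frac{b}{2}$ ($I{\left(b \right)} = 21 + 3 \frac{b}{6} = 21 + \frac{b}{2}$)
$l{\left(u,B \right)} = 29 + 4 u$ ($l{\left(u,B \right)} = 5 + 4 \left(6 + u\right) = 5 + \left(24 + 4 u\right) = 29 + 4 u$)
$I{\left(-5 \right)} \left(l{\left(-5,-1 \right)} - -9\right) 33 - 2025 = \left(21 + \frac{1}{2} \left(-5\right)\right) \left(\left(29 + 4 \left(-5\right)\right) - -9\right) 33 - 2025 = \left(21 - \frac{5}{2}\right) \left(\left(29 - 20\right) + 9\right) 33 - 2025 = \frac{37 \left(9 + 9\right)}{2} \cdot 33 - 2025 = \frac{37}{2} \cdot 18 \cdot 33 - 2025 = 333 \cdot 33 - 2025 = 10989 - 2025 = 8964$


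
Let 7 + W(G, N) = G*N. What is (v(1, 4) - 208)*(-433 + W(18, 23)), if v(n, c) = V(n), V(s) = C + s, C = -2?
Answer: 5434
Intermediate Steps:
V(s) = -2 + s
v(n, c) = -2 + n
W(G, N) = -7 + G*N
(v(1, 4) - 208)*(-433 + W(18, 23)) = ((-2 + 1) - 208)*(-433 + (-7 + 18*23)) = (-1 - 208)*(-433 + (-7 + 414)) = -209*(-433 + 407) = -209*(-26) = 5434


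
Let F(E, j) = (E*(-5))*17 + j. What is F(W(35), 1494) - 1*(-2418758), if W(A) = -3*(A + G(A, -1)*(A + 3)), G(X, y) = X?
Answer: 2768327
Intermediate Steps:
W(A) = -3*A - 3*A*(3 + A) (W(A) = -3*(A + A*(A + 3)) = -3*(A + A*(3 + A)) = -3*A - 3*A*(3 + A))
F(E, j) = j - 85*E (F(E, j) = -5*E*17 + j = -85*E + j = j - 85*E)
F(W(35), 1494) - 1*(-2418758) = (1494 - 255*35*(-4 - 1*35)) - 1*(-2418758) = (1494 - 255*35*(-4 - 35)) + 2418758 = (1494 - 255*35*(-39)) + 2418758 = (1494 - 85*(-4095)) + 2418758 = (1494 + 348075) + 2418758 = 349569 + 2418758 = 2768327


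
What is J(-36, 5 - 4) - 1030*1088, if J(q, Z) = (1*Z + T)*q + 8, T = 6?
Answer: -1120884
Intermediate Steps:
J(q, Z) = 8 + q*(6 + Z) (J(q, Z) = (1*Z + 6)*q + 8 = (Z + 6)*q + 8 = (6 + Z)*q + 8 = q*(6 + Z) + 8 = 8 + q*(6 + Z))
J(-36, 5 - 4) - 1030*1088 = (8 + 6*(-36) + (5 - 4)*(-36)) - 1030*1088 = (8 - 216 + 1*(-36)) - 1120640 = (8 - 216 - 36) - 1120640 = -244 - 1120640 = -1120884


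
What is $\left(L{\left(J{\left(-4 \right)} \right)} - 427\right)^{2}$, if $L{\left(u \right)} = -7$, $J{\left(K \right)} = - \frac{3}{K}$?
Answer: $188356$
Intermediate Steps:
$\left(L{\left(J{\left(-4 \right)} \right)} - 427\right)^{2} = \left(-7 - 427\right)^{2} = \left(-434\right)^{2} = 188356$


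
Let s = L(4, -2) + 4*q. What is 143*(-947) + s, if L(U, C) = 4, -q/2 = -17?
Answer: -135281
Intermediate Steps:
q = 34 (q = -2*(-17) = 34)
s = 140 (s = 4 + 4*34 = 4 + 136 = 140)
143*(-947) + s = 143*(-947) + 140 = -135421 + 140 = -135281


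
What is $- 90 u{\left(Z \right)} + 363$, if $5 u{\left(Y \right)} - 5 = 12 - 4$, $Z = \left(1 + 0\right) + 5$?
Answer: $129$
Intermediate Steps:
$Z = 6$ ($Z = 1 + 5 = 6$)
$u{\left(Y \right)} = \frac{13}{5}$ ($u{\left(Y \right)} = 1 + \frac{12 - 4}{5} = 1 + \frac{1}{5} \cdot 8 = 1 + \frac{8}{5} = \frac{13}{5}$)
$- 90 u{\left(Z \right)} + 363 = \left(-90\right) \frac{13}{5} + 363 = -234 + 363 = 129$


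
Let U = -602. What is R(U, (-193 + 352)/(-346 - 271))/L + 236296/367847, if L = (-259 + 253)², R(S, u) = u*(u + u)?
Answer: 180943858111/280070613166 ≈ 0.64606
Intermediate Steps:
R(S, u) = 2*u² (R(S, u) = u*(2*u) = 2*u²)
L = 36 (L = (-6)² = 36)
R(U, (-193 + 352)/(-346 - 271))/L + 236296/367847 = (2*((-193 + 352)/(-346 - 271))²)/36 + 236296/367847 = (2*(159/(-617))²)*(1/36) + 236296*(1/367847) = (2*(159*(-1/617))²)*(1/36) + 236296/367847 = (2*(-159/617)²)*(1/36) + 236296/367847 = (2*(25281/380689))*(1/36) + 236296/367847 = (50562/380689)*(1/36) + 236296/367847 = 2809/761378 + 236296/367847 = 180943858111/280070613166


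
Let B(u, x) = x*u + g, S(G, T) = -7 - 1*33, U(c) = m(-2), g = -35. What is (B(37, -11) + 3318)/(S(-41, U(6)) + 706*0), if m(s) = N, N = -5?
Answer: -719/10 ≈ -71.900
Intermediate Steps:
m(s) = -5
U(c) = -5
S(G, T) = -40 (S(G, T) = -7 - 33 = -40)
B(u, x) = -35 + u*x (B(u, x) = x*u - 35 = u*x - 35 = -35 + u*x)
(B(37, -11) + 3318)/(S(-41, U(6)) + 706*0) = ((-35 + 37*(-11)) + 3318)/(-40 + 706*0) = ((-35 - 407) + 3318)/(-40 + 0) = (-442 + 3318)/(-40) = 2876*(-1/40) = -719/10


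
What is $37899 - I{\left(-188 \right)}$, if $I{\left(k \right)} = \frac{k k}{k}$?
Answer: $38087$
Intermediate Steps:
$I{\left(k \right)} = k$ ($I{\left(k \right)} = \frac{k^{2}}{k} = k$)
$37899 - I{\left(-188 \right)} = 37899 - -188 = 37899 + 188 = 38087$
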